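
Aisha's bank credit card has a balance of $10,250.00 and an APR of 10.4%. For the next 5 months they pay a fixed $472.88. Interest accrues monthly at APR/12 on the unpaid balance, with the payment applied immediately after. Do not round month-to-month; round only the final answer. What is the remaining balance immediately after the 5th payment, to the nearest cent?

$8,296.19

Monthly rate r = 10.4%/12 = 0.866667% = 0.00866667.
Each month: B ← B·(1+r) − $472.88.
Month 1: interest $88.83; balance after payment $9,865.95.
Month 2: interest $85.50; balance after payment $9,478.58.
Month 3: interest $82.15; balance after payment $9,087.85.
Month 4: interest $78.76; balance after payment $8,693.73.
Month 5: interest $75.35; balance after payment $8,296.19.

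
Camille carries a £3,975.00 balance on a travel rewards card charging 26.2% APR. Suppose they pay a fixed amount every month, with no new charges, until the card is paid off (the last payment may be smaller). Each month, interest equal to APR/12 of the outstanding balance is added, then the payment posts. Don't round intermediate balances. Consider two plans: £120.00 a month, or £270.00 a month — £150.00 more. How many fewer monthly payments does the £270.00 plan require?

42 fewer payments

Monthly rate r = 26.2%/12 = 2.18333% = 0.0218333.
At £120.00/mo: n = ⌈−ln(1 − rB₀/P)/ln(1+r)⌉ = 60 payments (last £57.33); total interest = total paid − £3,975.00 = £3,162.33.
At £270.00/mo: 18 payments (last £257.68); total interest £872.68.
Payments saved = 60 − 18 = 42.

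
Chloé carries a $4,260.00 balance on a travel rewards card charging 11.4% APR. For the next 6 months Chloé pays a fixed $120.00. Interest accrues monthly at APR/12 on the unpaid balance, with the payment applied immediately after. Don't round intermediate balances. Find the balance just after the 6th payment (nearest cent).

$3,771.34

Monthly rate r = 11.4%/12 = 0.95% = 0.0095.
Each month: B ← B·(1+r) − $120.00.
Month 1: interest $40.47; balance after payment $4,180.47.
Month 2: interest $39.71; balance after payment $4,100.18.
Month 3: interest $38.95; balance after payment $4,019.14.
Month 4: interest $38.18; balance after payment $3,937.32.
Month 5: interest $37.40; balance after payment $3,854.72.
Month 6: interest $36.62; balance after payment $3,771.34.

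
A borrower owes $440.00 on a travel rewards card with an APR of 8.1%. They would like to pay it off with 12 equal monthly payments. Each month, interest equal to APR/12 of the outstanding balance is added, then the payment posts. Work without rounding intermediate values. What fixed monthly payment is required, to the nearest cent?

Monthly rate r = 8.1%/12 = 0.675% = 0.00675.
Level-payment amortization: P = B₀·r / (1 − (1+r)^(−n)) = 440.00·0.00675 / (1 − 1.00675^(−12)).
Denominator 1 − (1+r)^(−12) = 0.0775552985.
P = 2.97 / 0.0775552985 ≈ 38.30.

$38.30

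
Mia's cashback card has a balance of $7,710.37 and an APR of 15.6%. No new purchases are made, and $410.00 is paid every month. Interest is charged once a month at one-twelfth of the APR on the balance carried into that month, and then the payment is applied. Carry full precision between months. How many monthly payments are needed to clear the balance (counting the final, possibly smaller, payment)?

Monthly rate r = 15.6%/12 = 1.3% = 0.013.
Recurrence: B ← B·(1+r) − $410.00.
Month 1: interest $100.23; balance after payment $7,400.60.
Month 2: interest $96.21; balance after payment $7,086.81.
Closed form: n = −ln(1 − rB₀/P)/ln(1+r) = −ln(0.75552)/ln(1.013) ≈ 21.705, so the balance reaches zero during payment 22.

22 months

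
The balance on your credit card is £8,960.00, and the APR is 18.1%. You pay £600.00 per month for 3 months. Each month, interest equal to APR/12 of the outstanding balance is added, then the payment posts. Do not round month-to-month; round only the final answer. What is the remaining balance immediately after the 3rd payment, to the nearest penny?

£7,544.30

Monthly rate r = 18.1%/12 = 1.50833% = 0.0150833.
Each month: B ← B·(1+r) − £600.00.
Month 1: interest £135.15; balance after payment £8,495.15.
Month 2: interest £128.14; balance after payment £8,023.28.
Month 3: interest £121.02; balance after payment £7,544.30.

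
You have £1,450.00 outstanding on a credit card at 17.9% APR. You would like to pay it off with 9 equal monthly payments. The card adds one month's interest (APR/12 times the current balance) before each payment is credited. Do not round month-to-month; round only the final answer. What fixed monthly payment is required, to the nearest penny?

Monthly rate r = 17.9%/12 = 1.49167% = 0.0149167.
Level-payment amortization: P = B₀·r / (1 − (1+r)^(−n)) = 1450.00·0.0149167 / (1 − 1.01492^(−9)).
Denominator 1 − (1+r)^(−9) = 0.124761244.
P = 21.6292 / 0.124761244 ≈ 173.36.

£173.36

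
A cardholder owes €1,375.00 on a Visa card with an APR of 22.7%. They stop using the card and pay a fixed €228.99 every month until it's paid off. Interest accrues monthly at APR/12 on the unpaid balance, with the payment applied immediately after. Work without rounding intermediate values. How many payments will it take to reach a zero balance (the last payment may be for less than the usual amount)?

Monthly rate r = 22.7%/12 = 1.89167% = 0.0189167.
Recurrence: B ← B·(1+r) − €228.99.
Month 1: interest €26.01; balance after payment €1,172.02.
Month 2: interest €22.17; balance after payment €965.20.
Closed form: n = −ln(1 − rB₀/P)/ln(1+r) = −ln(0.88641)/ln(1.01892) ≈ 6.434, so the balance reaches zero during payment 7.

7 payments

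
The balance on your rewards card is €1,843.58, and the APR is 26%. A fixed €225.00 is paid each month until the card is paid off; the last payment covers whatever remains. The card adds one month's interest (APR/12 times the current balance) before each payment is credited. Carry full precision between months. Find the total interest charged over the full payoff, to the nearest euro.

€208

Monthly rate r = 26%/12 = 2.16667% = 0.0216667.
Payoff takes n = ⌈−ln(1 − rB₀/P)/ln(1+r)⌉ = ⌈9.118⌉ = 10 payments; the last is €26.76.
Total paid = 9·€225.00 + €26.76 = €2,051.76.
Total interest = total paid − principal = €2,051.76 − €1,843.58 = €208.18.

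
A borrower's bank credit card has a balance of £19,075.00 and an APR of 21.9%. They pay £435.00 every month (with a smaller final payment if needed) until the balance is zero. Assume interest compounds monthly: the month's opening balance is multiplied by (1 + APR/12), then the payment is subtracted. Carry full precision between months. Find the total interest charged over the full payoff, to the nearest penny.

£19,669.04

Monthly rate r = 21.9%/12 = 1.825% = 0.01825.
Payoff takes n = ⌈−ln(1 − rB₀/P)/ln(1+r)⌉ = ⌈89.066⌉ = 90 payments; the last is £29.04.
Total paid = 89·£435.00 + £29.04 = £38,744.04.
Total interest = total paid − principal = £38,744.04 − £19,075.00 = £19,669.04.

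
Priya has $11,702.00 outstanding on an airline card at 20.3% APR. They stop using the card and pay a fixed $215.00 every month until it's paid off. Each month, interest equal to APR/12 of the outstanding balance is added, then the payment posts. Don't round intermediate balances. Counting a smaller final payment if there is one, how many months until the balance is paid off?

152 months

Monthly rate r = 20.3%/12 = 1.69167% = 0.0169167.
Recurrence: B ← B·(1+r) − $215.00.
Month 1: interest $197.96; balance after payment $11,684.96.
Month 2: interest $197.67; balance after payment $11,667.63.
Closed form: n = −ln(1 − rB₀/P)/ln(1+r) = −ln(0.079261)/ln(1.01692) ≈ 151.117, so the balance reaches zero during payment 152.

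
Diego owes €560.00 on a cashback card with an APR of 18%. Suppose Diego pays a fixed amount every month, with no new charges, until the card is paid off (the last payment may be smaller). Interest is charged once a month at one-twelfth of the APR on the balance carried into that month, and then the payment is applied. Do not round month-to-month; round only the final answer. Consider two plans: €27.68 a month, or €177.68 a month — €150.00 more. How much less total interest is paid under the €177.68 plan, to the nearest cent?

€94.17

Monthly rate r = 18%/12 = 1.5% = 0.015.
At €27.68/mo: n = ⌈−ln(1 − rB₀/P)/ln(1+r)⌉ = 25 payments (last €8.06); total interest = total paid − €560.00 = €112.38.
At €177.68/mo: 4 payments (last €45.17); total interest €18.21.
Interest saved = €112.38 − €18.21 = €94.17.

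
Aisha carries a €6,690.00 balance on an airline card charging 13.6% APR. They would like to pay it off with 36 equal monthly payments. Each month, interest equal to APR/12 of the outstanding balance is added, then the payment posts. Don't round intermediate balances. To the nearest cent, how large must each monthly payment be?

Monthly rate r = 13.6%/12 = 1.13333% = 0.0113333.
Level-payment amortization: P = B₀·r / (1 − (1+r)^(−n)) = 6690.00·0.0113333 / (1 − 1.01133^(−36)).
Denominator 1 − (1+r)^(−36) = 0.333493456.
P = 75.82 / 0.333493456 ≈ 227.35.

€227.35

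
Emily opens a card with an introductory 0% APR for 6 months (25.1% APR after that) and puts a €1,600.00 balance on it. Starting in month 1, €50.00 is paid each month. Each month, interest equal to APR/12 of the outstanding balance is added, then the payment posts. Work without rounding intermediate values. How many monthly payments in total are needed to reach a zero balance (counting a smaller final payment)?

Promo months 1–6 at r₀ = 0%/12 = 0; months 7+ at r₁ = 25.1%/12 = 0.0209167.
After month 6 (no interest yet): B = €1,600.00 − 6·€50.00 = €1,300.00.
Then at r₁ with €50.00/mo: n₂ = −ln(1 − r₁·B/P)/ln(1+r₁) ≈ 37.92 → 38 more payments.

44 months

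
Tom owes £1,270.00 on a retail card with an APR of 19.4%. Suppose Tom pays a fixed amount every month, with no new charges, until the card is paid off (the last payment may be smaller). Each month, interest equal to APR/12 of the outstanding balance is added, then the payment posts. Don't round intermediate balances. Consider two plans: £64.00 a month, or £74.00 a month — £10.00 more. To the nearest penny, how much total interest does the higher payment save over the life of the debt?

£44.23

Monthly rate r = 19.4%/12 = 1.61667% = 0.0161667.
At £64.00/mo: n = ⌈−ln(1 − rB₀/P)/ln(1+r)⌉ = 25 payments (last £7.85); total interest = total paid − £1,270.00 = £273.85.
At £74.00/mo: 21 payments (last £19.62); total interest £229.62.
Interest saved = £273.85 − £229.62 = £44.23.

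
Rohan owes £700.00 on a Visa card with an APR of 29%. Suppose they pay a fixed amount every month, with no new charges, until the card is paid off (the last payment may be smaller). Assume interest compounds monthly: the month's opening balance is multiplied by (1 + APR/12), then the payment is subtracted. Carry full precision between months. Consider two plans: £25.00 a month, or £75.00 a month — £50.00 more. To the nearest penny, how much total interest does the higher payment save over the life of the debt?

£379.12

Monthly rate r = 29%/12 = 2.41667% = 0.0241667.
At £25.00/mo: n = ⌈−ln(1 − rB₀/P)/ln(1+r)⌉ = 48 payments (last £7.12); total interest = total paid − £700.00 = £482.12.
At £75.00/mo: 11 payments (last £53.00); total interest £103.00.
Interest saved = £482.12 − £103.00 = £379.12.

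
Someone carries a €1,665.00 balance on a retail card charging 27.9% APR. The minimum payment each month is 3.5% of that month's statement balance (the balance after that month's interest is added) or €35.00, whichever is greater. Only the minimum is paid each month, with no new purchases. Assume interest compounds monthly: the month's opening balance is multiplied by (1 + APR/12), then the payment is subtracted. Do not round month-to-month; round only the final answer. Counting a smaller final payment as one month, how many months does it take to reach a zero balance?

88 months

Monthly rate r = 27.9%/12 = 2.325% = 0.02325.
While 3.5% of the post-interest balance exceeds €35.00, each month B ← (B·(1+r))·(1 − 0.035), i.e. B shrinks by the factor (1+r)·0.965 = 0.98744.
This holds for months 1–43. Entering month 44 the balance is €966.73; 3.5% of the post-interest balance is now below €35.00, so the flat €35.00 minimum applies from here.
From month 44 a fixed €35.00 at rate r clears €966.73 in 45 more payments. Total: 43 + 45 = 88 months.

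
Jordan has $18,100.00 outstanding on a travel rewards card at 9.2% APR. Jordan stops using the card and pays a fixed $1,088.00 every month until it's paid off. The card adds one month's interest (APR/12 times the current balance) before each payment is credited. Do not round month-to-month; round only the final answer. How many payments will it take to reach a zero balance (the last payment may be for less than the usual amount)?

18 payments

Monthly rate r = 9.2%/12 = 0.766667% = 0.00766667.
Recurrence: B ← B·(1+r) − $1,088.00.
Month 1: interest $138.77; balance after payment $17,150.77.
Month 2: interest $131.49; balance after payment $16,194.26.
Closed form: n = −ln(1 − rB₀/P)/ln(1+r) = −ln(0.87246)/ln(1.00767) ≈ 17.865, so the balance reaches zero during payment 18.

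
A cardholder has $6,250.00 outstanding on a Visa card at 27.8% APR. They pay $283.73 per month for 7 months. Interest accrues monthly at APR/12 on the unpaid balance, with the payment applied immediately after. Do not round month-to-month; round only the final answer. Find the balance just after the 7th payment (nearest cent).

Monthly rate r = 27.8%/12 = 2.31667% = 0.0231667.
Each month: B ← B·(1+r) − $283.73.
Month 1: interest $144.79; balance after payment $6,111.06.
Month 2: interest $141.57; balance after payment $5,968.90.
Month 3: interest $138.28; balance after payment $5,823.45.
Month 4: interest $134.91; balance after payment $5,674.63.
Month 5: interest $131.46; balance after payment $5,522.37.
Month 6: interest $127.93; balance after payment $5,366.57.
Month 7: interest $124.33; balance after payment $5,207.17.

$5,207.17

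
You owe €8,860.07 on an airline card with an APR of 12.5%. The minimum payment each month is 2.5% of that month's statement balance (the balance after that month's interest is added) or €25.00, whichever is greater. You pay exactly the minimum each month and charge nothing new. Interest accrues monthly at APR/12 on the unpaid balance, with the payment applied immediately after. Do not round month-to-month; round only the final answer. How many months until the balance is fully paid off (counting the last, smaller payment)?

198 months

Monthly rate r = 12.5%/12 = 1.04167% = 0.0104167.
While 2.5% of the post-interest balance exceeds €25.00, each month B ← (B·(1+r))·(1 − 0.025), i.e. B shrinks by the factor (1+r)·0.975 = 0.98516.
This holds for months 1–147. Entering month 148 the balance is €983.31; 2.5% of the post-interest balance is now below €25.00, so the flat €25.00 minimum applies from here.
From month 148 a fixed €25.00 at rate r clears €983.31 in 51 more payments. Total: 147 + 51 = 198 months.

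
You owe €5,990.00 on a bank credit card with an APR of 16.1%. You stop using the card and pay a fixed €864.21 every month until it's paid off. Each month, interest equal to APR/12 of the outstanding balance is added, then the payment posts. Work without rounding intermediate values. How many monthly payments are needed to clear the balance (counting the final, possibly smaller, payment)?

8 payments

Monthly rate r = 16.1%/12 = 1.34167% = 0.0134167.
Recurrence: B ← B·(1+r) − €864.21.
Month 1: interest €80.37; balance after payment €5,206.16.
Month 2: interest €69.85; balance after payment €4,411.80.
Closed form: n = −ln(1 − rB₀/P)/ln(1+r) = −ln(0.90701)/ln(1.01342) ≈ 7.324, so the balance reaches zero during payment 8.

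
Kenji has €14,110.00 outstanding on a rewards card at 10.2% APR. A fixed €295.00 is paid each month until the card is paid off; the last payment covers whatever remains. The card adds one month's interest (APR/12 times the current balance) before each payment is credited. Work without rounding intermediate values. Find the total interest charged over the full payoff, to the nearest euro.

€4,077

Monthly rate r = 10.2%/12 = 0.85% = 0.0085.
Payoff takes n = ⌈−ln(1 − rB₀/P)/ln(1+r)⌉ = ⌈61.651⌉ = 62 payments; the last is €192.30.
Total paid = 61·€295.00 + €192.30 = €18,187.30.
Total interest = total paid − principal = €18,187.30 − €14,110.00 = €4,077.30.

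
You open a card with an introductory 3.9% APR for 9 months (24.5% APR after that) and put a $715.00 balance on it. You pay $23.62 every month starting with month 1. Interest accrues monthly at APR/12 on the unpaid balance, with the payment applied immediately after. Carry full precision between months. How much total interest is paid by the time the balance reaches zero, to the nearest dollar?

$197

Promo months 1–9 at r₀ = 3.9%/12 = 0.00325; months 10+ at r₁ = 24.5%/12 = 0.0204167.
After month 9: iterate B ← B·(1+r₀) − $23.62 for 9 months → $520.82.
Then at r₁ with $23.62/mo: n₂ = −ln(1 − r₁·B/P)/ln(1+r₁) ≈ 29.60 → 30 more payments.
Total paid = 38·$23.62 + $14.15 = $911.71; interest = $911.71 − $715.00 = $196.71.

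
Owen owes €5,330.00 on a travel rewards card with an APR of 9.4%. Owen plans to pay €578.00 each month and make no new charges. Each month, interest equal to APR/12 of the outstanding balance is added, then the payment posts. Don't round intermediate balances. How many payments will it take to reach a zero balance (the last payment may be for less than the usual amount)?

Monthly rate r = 9.4%/12 = 0.783333% = 0.00783333.
Recurrence: B ← B·(1+r) − €578.00.
Month 1: interest €41.75; balance after payment €4,793.75.
Month 2: interest €37.55; balance after payment €4,253.30.
Closed form: n = −ln(1 − rB₀/P)/ln(1+r) = −ln(0.92777)/ln(1.00783) ≈ 9.609, so the balance reaches zero during payment 10.

10 payments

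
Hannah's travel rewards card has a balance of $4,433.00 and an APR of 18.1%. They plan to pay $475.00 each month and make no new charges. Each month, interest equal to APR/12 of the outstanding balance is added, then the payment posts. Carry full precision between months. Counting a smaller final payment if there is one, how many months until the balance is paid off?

11 months

Monthly rate r = 18.1%/12 = 1.50833% = 0.0150833.
Recurrence: B ← B·(1+r) − $475.00.
Month 1: interest $66.86; balance after payment $4,024.86.
Month 2: interest $60.71; balance after payment $3,610.57.
Closed form: n = −ln(1 − rB₀/P)/ln(1+r) = −ln(0.85923)/ln(1.01508) ≈ 10.134, so the balance reaches zero during payment 11.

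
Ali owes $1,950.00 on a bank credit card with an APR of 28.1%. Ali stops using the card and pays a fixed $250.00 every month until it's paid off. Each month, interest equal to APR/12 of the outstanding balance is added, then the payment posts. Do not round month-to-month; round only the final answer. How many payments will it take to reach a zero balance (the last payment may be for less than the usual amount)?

9 payments

Monthly rate r = 28.1%/12 = 2.34167% = 0.0234167.
Recurrence: B ← B·(1+r) − $250.00.
Month 1: interest $45.66; balance after payment $1,745.66.
Month 2: interest $40.88; balance after payment $1,536.54.
Closed form: n = −ln(1 − rB₀/P)/ln(1+r) = −ln(0.81735)/ln(1.02342) ≈ 8.713, so the balance reaches zero during payment 9.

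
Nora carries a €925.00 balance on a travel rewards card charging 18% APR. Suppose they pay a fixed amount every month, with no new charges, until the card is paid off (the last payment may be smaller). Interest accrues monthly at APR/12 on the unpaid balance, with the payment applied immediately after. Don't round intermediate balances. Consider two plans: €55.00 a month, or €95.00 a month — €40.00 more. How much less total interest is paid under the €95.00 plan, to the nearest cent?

€66.45

Monthly rate r = 18%/12 = 1.5% = 0.015.
At €55.00/mo: n = ⌈−ln(1 − rB₀/P)/ln(1+r)⌉ = 20 payments (last €29.04); total interest = total paid − €925.00 = €149.04.
At €95.00/mo: 11 payments (last €57.59); total interest €82.59.
Interest saved = €149.04 − €82.59 = €66.45.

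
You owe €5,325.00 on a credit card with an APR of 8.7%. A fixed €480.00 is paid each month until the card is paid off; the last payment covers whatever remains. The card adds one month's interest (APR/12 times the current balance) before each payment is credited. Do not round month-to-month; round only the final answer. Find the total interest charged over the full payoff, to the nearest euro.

Monthly rate r = 8.7%/12 = 0.725% = 0.00725.
Payoff takes n = ⌈−ln(1 − rB₀/P)/ln(1+r)⌉ = ⌈11.607⌉ = 12 payments; the last is €291.88.
Total paid = 11·€480.00 + €291.88 = €5,571.88.
Total interest = total paid − principal = €5,571.88 − €5,325.00 = €246.88.

€247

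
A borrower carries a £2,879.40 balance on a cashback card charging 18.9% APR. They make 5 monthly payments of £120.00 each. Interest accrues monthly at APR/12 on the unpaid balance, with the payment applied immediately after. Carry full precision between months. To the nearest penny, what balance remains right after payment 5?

Monthly rate r = 18.9%/12 = 1.575% = 0.01575.
Each month: B ← B·(1+r) − £120.00.
Month 1: interest £45.35; balance after payment £2,804.75.
Month 2: interest £44.17; balance after payment £2,728.93.
Month 3: interest £42.98; balance after payment £2,651.91.
Month 4: interest £41.77; balance after payment £2,573.67.
Month 5: interest £40.54; balance after payment £2,494.21.

£2,494.21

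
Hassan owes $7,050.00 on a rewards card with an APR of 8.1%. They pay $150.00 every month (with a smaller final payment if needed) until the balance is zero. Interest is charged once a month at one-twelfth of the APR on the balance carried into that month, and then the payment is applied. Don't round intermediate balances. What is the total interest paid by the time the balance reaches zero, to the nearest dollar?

Monthly rate r = 8.1%/12 = 0.675% = 0.00675.
Payoff takes n = ⌈−ln(1 − rB₀/P)/ln(1+r)⌉ = ⌈56.728⌉ = 57 payments; the last is $109.28.
Total paid = 56·$150.00 + $109.28 = $8,509.28.
Total interest = total paid − principal = $8,509.28 − $7,050.00 = $1,459.28.

$1,459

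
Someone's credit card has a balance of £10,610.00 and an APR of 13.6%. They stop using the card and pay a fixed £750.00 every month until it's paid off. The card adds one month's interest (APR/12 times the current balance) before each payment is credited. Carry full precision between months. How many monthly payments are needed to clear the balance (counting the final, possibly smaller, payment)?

16 payments

Monthly rate r = 13.6%/12 = 1.13333% = 0.0113333.
Recurrence: B ← B·(1+r) − £750.00.
Month 1: interest £120.25; balance after payment £9,980.25.
Month 2: interest £113.11; balance after payment £9,343.36.
Closed form: n = −ln(1 − rB₀/P)/ln(1+r) = −ln(0.83967)/ln(1.01133) ≈ 15.506, so the balance reaches zero during payment 16.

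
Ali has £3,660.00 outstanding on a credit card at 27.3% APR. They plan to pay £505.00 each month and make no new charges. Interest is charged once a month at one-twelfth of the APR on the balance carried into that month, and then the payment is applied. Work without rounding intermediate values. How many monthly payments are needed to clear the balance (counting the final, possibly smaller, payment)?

Monthly rate r = 27.3%/12 = 2.275% = 0.02275.
Recurrence: B ← B·(1+r) − £505.00.
Month 1: interest £83.27; balance after payment £3,238.26.
Month 2: interest £73.67; balance after payment £2,806.94.
Closed form: n = −ln(1 − rB₀/P)/ln(1+r) = −ln(0.83512)/ln(1.02275) ≈ 8.010, so the balance reaches zero during payment 9.

9 payments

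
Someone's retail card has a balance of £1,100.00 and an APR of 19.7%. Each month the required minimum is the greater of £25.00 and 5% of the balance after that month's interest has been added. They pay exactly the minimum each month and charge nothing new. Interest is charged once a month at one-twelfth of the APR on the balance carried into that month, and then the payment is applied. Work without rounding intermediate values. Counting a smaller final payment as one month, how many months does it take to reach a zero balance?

Monthly rate r = 19.7%/12 = 1.64167% = 0.0164167.
While 5% of the post-interest balance exceeds £25.00, each month B ← (B·(1+r))·(1 − 0.05), i.e. B shrinks by the factor (1+r)·0.95 = 0.9656.
This holds for months 1–23. Entering month 24 the balance is £491.68; 5% of the post-interest balance is now below £25.00, so the flat £25.00 minimum applies from here.
From month 24 a fixed £25.00 at rate r clears £491.68 in 24 more payments. Total: 23 + 24 = 47 months.

47 months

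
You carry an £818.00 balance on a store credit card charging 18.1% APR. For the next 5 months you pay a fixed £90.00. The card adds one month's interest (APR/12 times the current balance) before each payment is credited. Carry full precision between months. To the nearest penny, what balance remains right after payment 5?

Monthly rate r = 18.1%/12 = 1.50833% = 0.0150833.
Each month: B ← B·(1+r) − £90.00.
Month 1: interest £12.34; balance after payment £740.34.
Month 2: interest £11.17; balance after payment £661.50.
Month 3: interest £9.98; balance after payment £581.48.
Month 4: interest £8.77; balance after payment £500.25.
Month 5: interest £7.55; balance after payment £417.80.

£417.80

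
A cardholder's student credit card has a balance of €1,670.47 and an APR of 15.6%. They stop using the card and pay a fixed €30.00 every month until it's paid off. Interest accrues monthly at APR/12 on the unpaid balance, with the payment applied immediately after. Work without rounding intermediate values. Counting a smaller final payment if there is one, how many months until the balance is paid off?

100 payments

Monthly rate r = 15.6%/12 = 1.3% = 0.013.
Recurrence: B ← B·(1+r) − €30.00.
Month 1: interest €21.72; balance after payment €1,662.19.
Month 2: interest €21.61; balance after payment €1,653.79.
Closed form: n = −ln(1 − rB₀/P)/ln(1+r) = −ln(0.27613)/ln(1.013) ≈ 99.633, so the balance reaches zero during payment 100.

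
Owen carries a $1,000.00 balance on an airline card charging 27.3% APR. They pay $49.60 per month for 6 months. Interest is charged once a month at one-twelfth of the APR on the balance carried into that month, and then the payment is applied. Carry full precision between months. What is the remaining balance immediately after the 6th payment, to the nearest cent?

$829.45

Monthly rate r = 27.3%/12 = 2.275% = 0.02275.
Each month: B ← B·(1+r) − $49.60.
Month 1: interest $22.75; balance after payment $973.15.
Month 2: interest $22.14; balance after payment $945.69.
Month 3: interest $21.51; balance after payment $917.60.
Month 4: interest $20.88; balance after payment $888.88.
Month 5: interest $20.22; balance after payment $859.50.
Month 6: interest $19.55; balance after payment $829.45.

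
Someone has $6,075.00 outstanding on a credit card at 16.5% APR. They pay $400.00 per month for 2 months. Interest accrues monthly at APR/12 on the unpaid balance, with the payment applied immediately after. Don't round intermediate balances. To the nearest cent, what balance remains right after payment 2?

Monthly rate r = 16.5%/12 = 1.375% = 0.01375.
Each month: B ← B·(1+r) − $400.00.
Month 1: interest $83.53; balance after payment $5,758.53.
Month 2: interest $79.18; balance after payment $5,437.71.

$5,437.71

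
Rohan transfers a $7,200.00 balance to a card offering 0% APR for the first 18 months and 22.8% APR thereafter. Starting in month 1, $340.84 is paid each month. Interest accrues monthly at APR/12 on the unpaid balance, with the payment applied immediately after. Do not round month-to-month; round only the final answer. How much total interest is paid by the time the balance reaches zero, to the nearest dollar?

$44

Promo months 1–18 at r₀ = 0%/12 = 0; months 19+ at r₁ = 22.8%/12 = 0.019.
After month 18 (no interest yet): B = $7,200.00 − 18·$340.84 = $1,064.88.
Then at r₁ with $340.84/mo: n₂ = −ln(1 − r₁·B/P)/ln(1+r₁) ≈ 3.25 → 4 more payments.
Total paid = 21·$340.84 + $86.28 = $7,243.92; interest = $7,243.92 − $7,200.00 = $43.92.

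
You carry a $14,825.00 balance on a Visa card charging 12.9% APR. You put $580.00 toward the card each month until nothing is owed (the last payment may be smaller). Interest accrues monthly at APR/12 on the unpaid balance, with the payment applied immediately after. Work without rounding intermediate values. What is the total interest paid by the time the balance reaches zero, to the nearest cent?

$2,601.86

Monthly rate r = 12.9%/12 = 1.075% = 0.01075.
Payoff takes n = ⌈−ln(1 − rB₀/P)/ln(1+r)⌉ = ⌈30.046⌉ = 31 payments; the last is $26.86.
Total paid = 30·$580.00 + $26.86 = $17,426.86.
Total interest = total paid − principal = $17,426.86 − $14,825.00 = $2,601.86.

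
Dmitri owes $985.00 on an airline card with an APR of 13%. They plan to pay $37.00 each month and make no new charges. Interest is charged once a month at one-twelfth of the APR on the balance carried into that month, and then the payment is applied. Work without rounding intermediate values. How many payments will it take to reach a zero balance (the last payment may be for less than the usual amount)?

Monthly rate r = 13%/12 = 1.08333% = 0.0108333.
Recurrence: B ← B·(1+r) − $37.00.
Month 1: interest $10.67; balance after payment $958.67.
Month 2: interest $10.39; balance after payment $932.06.
Closed form: n = −ln(1 − rB₀/P)/ln(1+r) = −ln(0.7116)/ln(1.01083) ≈ 31.577, so the balance reaches zero during payment 32.

32 payments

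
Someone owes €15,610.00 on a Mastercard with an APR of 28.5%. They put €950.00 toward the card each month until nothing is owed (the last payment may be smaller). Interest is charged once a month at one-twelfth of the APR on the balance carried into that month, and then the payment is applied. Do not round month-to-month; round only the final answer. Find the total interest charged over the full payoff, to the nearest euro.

Monthly rate r = 28.5%/12 = 2.375% = 0.02375.
Payoff takes n = ⌈−ln(1 − rB₀/P)/ln(1+r)⌉ = ⌈21.076⌉ = 22 payments; the last is €73.10.
Total paid = 21·€950.00 + €73.10 = €20,023.10.
Total interest = total paid − principal = €20,023.10 − €15,610.00 = €4,413.10.

€4,413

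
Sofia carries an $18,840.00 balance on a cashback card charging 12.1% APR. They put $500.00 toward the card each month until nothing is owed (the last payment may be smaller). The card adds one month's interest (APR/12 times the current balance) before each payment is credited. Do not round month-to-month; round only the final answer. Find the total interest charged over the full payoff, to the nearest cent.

$4,979.32

Monthly rate r = 12.1%/12 = 1.00833% = 0.0100833.
Payoff takes n = ⌈−ln(1 − rB₀/P)/ln(1+r)⌉ = ⌈47.637⌉ = 48 payments; the last is $319.32.
Total paid = 47·$500.00 + $319.32 = $23,819.32.
Total interest = total paid − principal = $23,819.32 − $18,840.00 = $4,979.32.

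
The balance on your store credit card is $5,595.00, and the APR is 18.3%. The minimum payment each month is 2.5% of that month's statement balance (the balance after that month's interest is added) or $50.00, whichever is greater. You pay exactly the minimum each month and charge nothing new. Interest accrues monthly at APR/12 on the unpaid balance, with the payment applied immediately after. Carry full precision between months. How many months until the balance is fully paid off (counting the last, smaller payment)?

164 months

Monthly rate r = 18.3%/12 = 1.525% = 0.01525.
While 2.5% of the post-interest balance exceeds $50.00, each month B ← (B·(1+r))·(1 − 0.025), i.e. B shrinks by the factor (1+r)·0.975 = 0.98987.
This holds for months 1–103. Entering month 104 the balance is $1,960.17; 2.5% of the post-interest balance is now below $50.00, so the flat $50.00 minimum applies from here.
From month 104 a fixed $50.00 at rate r clears $1,960.17 in 61 more payments. Total: 103 + 61 = 164 months.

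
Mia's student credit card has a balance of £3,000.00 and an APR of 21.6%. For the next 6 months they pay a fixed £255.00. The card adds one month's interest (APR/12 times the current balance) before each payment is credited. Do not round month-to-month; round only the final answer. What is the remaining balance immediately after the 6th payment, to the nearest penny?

£1,738.41

Monthly rate r = 21.6%/12 = 1.8% = 0.018.
Each month: B ← B·(1+r) − £255.00.
Month 1: interest £54.00; balance after payment £2,799.00.
Month 2: interest £50.38; balance after payment £2,594.38.
Month 3: interest £46.70; balance after payment £2,386.08.
Month 4: interest £42.95; balance after payment £2,174.03.
Month 5: interest £39.13; balance after payment £1,958.16.
Month 6: interest £35.25; balance after payment £1,738.41.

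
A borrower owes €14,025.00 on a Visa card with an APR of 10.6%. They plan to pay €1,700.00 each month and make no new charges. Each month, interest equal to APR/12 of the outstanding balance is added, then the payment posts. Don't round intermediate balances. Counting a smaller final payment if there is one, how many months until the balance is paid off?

9 months

Monthly rate r = 10.6%/12 = 0.883333% = 0.00883333.
Recurrence: B ← B·(1+r) − €1,700.00.
Month 1: interest €123.89; balance after payment €12,448.89.
Month 2: interest €109.97; balance after payment €10,858.85.
Closed form: n = −ln(1 − rB₀/P)/ln(1+r) = −ln(0.92712)/ln(1.00883) ≈ 8.604, so the balance reaches zero during payment 9.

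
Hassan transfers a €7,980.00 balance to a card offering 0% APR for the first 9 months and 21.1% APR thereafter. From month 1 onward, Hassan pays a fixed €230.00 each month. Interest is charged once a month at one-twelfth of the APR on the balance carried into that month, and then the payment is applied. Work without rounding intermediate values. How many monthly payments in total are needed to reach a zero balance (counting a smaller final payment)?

44 payments

Promo months 1–9 at r₀ = 0%/12 = 0; months 10+ at r₁ = 21.1%/12 = 0.0175833.
After month 9 (no interest yet): B = €7,980.00 − 9·€230.00 = €5,910.00.
Then at r₁ with €230.00/mo: n₂ = −ln(1 − r₁·B/P)/ln(1+r₁) ≈ 34.49 → 35 more payments.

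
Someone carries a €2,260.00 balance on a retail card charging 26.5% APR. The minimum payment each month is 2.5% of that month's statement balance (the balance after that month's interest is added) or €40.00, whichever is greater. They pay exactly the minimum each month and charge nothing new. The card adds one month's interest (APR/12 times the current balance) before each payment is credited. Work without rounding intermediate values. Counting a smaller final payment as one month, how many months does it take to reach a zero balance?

198 months

Monthly rate r = 26.5%/12 = 2.20833% = 0.0220833.
While 2.5% of the post-interest balance exceeds €40.00, each month B ← (B·(1+r))·(1 − 0.025), i.e. B shrinks by the factor (1+r)·0.975 = 0.99653.
This holds for months 1–106. Entering month 107 the balance is €1,563.67; 2.5% of the post-interest balance is now below €40.00, so the flat €40.00 minimum applies from here.
From month 107 a fixed €40.00 at rate r clears €1,563.67 in 92 more payments. Total: 106 + 92 = 198 months.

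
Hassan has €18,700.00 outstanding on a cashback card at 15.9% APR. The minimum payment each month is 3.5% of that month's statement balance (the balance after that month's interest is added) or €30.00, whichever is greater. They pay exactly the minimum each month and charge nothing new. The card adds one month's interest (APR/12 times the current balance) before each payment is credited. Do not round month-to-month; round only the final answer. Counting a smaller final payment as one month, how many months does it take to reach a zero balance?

Monthly rate r = 15.9%/12 = 1.325% = 0.01325.
While 3.5% of the post-interest balance exceeds €30.00, each month B ← (B·(1+r))·(1 − 0.035), i.e. B shrinks by the factor (1+r)·0.965 = 0.97779.
This holds for months 1–138. Entering month 139 the balance is €842.37; 3.5% of the post-interest balance is now below €30.00, so the flat €30.00 minimum applies from here.
From month 139 a fixed €30.00 at rate r clears €842.37 in 36 more payments. Total: 138 + 36 = 174 months.

174 months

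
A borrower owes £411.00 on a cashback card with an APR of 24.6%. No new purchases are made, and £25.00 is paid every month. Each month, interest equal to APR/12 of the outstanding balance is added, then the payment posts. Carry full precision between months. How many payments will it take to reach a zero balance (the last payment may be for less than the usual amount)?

Monthly rate r = 24.6%/12 = 2.05% = 0.0205.
Recurrence: B ← B·(1+r) − £25.00.
Month 1: interest £8.43; balance after payment £394.43.
Month 2: interest £8.09; balance after payment £377.51.
Closed form: n = −ln(1 − rB₀/P)/ln(1+r) = −ln(0.66298)/ln(1.0205) ≈ 20.254, so the balance reaches zero during payment 21.

21 payments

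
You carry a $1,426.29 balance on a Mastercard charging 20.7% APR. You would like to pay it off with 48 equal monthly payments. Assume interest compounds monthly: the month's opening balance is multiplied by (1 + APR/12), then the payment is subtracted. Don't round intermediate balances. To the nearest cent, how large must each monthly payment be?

$43.94

Monthly rate r = 20.7%/12 = 1.725% = 0.01725.
Level-payment amortization: P = B₀·r / (1 − (1+r)^(−n)) = 1426.29·0.01725 / (1 − 1.01725^(−48)).
Denominator 1 − (1+r)^(−48) = 0.559981972.
P = 24.6035 / 0.559981972 ≈ 43.94.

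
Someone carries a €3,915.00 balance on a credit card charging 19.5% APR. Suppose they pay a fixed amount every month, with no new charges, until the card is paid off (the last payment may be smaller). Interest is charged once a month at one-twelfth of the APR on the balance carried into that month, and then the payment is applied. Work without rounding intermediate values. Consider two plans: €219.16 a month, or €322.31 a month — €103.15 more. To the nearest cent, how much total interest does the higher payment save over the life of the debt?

Monthly rate r = 19.5%/12 = 1.625% = 0.01625.
At €219.16/mo: n = ⌈−ln(1 − rB₀/P)/ln(1+r)⌉ = 22 payments (last €59.96); total interest = total paid − €3,915.00 = €747.32.
At €322.31/mo: 14 payments (last €207.08); total interest €482.11.
Interest saved = €747.32 − €482.11 = €265.21.

€265.21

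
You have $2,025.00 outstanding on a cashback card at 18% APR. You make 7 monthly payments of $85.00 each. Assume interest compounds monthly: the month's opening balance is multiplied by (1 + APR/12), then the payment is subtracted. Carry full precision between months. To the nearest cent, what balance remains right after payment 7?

$1,624.98

Monthly rate r = 18%/12 = 1.5% = 0.015.
Each month: B ← B·(1+r) − $85.00.
Month 1: interest $30.38; balance after payment $1,970.38.
Month 2: interest $29.56; balance after payment $1,914.93.
Month 3: interest $28.72; balance after payment $1,858.65.
Month 4: interest $27.88; balance after payment $1,801.53.
Month 5: interest $27.02; balance after payment $1,743.56.
Month 6: interest $26.15; balance after payment $1,684.71.
Month 7: interest $25.27; balance after payment $1,624.98.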